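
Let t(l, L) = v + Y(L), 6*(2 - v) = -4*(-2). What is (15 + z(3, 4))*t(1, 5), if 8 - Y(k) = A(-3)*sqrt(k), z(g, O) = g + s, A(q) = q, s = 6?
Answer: 208 + 72*sqrt(5) ≈ 369.00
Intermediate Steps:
z(g, O) = 6 + g (z(g, O) = g + 6 = 6 + g)
Y(k) = 8 + 3*sqrt(k) (Y(k) = 8 - (-3)*sqrt(k) = 8 + 3*sqrt(k))
v = 2/3 (v = 2 - (-2)*(-2)/3 = 2 - 1/6*8 = 2 - 4/3 = 2/3 ≈ 0.66667)
t(l, L) = 26/3 + 3*sqrt(L) (t(l, L) = 2/3 + (8 + 3*sqrt(L)) = 26/3 + 3*sqrt(L))
(15 + z(3, 4))*t(1, 5) = (15 + (6 + 3))*(26/3 + 3*sqrt(5)) = (15 + 9)*(26/3 + 3*sqrt(5)) = 24*(26/3 + 3*sqrt(5)) = 208 + 72*sqrt(5)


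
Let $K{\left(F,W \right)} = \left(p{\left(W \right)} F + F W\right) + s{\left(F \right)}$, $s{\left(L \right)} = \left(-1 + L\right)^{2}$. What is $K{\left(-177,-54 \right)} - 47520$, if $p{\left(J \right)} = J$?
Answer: $3280$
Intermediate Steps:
$K{\left(F,W \right)} = \left(-1 + F\right)^{2} + 2 F W$ ($K{\left(F,W \right)} = \left(W F + F W\right) + \left(-1 + F\right)^{2} = \left(F W + F W\right) + \left(-1 + F\right)^{2} = 2 F W + \left(-1 + F\right)^{2} = \left(-1 + F\right)^{2} + 2 F W$)
$K{\left(-177,-54 \right)} - 47520 = \left(\left(-1 - 177\right)^{2} + 2 \left(-177\right) \left(-54\right)\right) - 47520 = \left(\left(-178\right)^{2} + 19116\right) - 47520 = \left(31684 + 19116\right) - 47520 = 50800 - 47520 = 3280$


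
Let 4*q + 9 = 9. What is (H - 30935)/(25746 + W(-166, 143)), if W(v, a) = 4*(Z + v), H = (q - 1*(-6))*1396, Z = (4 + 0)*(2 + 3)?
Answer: -22559/25162 ≈ -0.89655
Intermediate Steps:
q = 0 (q = -9/4 + (1/4)*9 = -9/4 + 9/4 = 0)
Z = 20 (Z = 4*5 = 20)
H = 8376 (H = (0 - 1*(-6))*1396 = (0 + 6)*1396 = 6*1396 = 8376)
W(v, a) = 80 + 4*v (W(v, a) = 4*(20 + v) = 80 + 4*v)
(H - 30935)/(25746 + W(-166, 143)) = (8376 - 30935)/(25746 + (80 + 4*(-166))) = -22559/(25746 + (80 - 664)) = -22559/(25746 - 584) = -22559/25162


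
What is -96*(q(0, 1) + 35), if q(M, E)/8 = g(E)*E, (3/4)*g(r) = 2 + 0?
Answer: -5408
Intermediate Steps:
g(r) = 8/3 (g(r) = 4*(2 + 0)/3 = (4/3)*2 = 8/3)
q(M, E) = 64*E/3 (q(M, E) = 8*(8*E/3) = 64*E/3)
-96*(q(0, 1) + 35) = -96*((64/3)*1 + 35) = -96*(64/3 + 35) = -96*169/3 = -5408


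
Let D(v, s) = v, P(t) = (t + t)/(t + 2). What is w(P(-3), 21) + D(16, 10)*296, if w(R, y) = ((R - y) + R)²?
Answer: 4817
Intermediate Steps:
P(t) = 2*t/(2 + t) (P(t) = (2*t)/(2 + t) = 2*t/(2 + t))
w(R, y) = (-y + 2*R)²
w(P(-3), 21) + D(16, 10)*296 = (-1*21 + 2*(2*(-3)/(2 - 3)))² + 16*296 = (-21 + 2*(2*(-3)/(-1)))² + 4736 = (-21 + 2*(2*(-3)*(-1)))² + 4736 = (-21 + 2*6)² + 4736 = (-21 + 12)² + 4736 = (-9)² + 4736 = 81 + 4736 = 4817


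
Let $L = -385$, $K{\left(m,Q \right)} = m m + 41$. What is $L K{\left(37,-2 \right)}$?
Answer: $-542850$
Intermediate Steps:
$K{\left(m,Q \right)} = 41 + m^{2}$ ($K{\left(m,Q \right)} = m^{2} + 41 = 41 + m^{2}$)
$L K{\left(37,-2 \right)} = - 385 \left(41 + 37^{2}\right) = - 385 \left(41 + 1369\right) = \left(-385\right) 1410 = -542850$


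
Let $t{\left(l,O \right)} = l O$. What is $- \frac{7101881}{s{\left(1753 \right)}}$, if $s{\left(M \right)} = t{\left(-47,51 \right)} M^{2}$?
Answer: $\frac{7101881}{7366002573} \approx 0.00096414$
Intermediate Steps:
$t{\left(l,O \right)} = O l$
$s{\left(M \right)} = - 2397 M^{2}$ ($s{\left(M \right)} = 51 \left(-47\right) M^{2} = - 2397 M^{2}$)
$- \frac{7101881}{s{\left(1753 \right)}} = - \frac{7101881}{\left(-2397\right) 1753^{2}} = - \frac{7101881}{\left(-2397\right) 3073009} = - \frac{7101881}{-7366002573} = \left(-7101881\right) \left(- \frac{1}{7366002573}\right) = \frac{7101881}{7366002573}$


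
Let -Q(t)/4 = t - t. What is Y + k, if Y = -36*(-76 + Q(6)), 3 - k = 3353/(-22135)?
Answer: 60631118/22135 ≈ 2739.2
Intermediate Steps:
k = 69758/22135 (k = 3 - 3353/(-22135) = 3 - 3353*(-1)/22135 = 3 - 1*(-3353/22135) = 3 + 3353/22135 = 69758/22135 ≈ 3.1515)
Q(t) = 0 (Q(t) = -4*(t - t) = -4*0 = 0)
Y = 2736 (Y = -36*(-76 + 0) = -36*(-76) = 2736)
Y + k = 2736 + 69758/22135 = 60631118/22135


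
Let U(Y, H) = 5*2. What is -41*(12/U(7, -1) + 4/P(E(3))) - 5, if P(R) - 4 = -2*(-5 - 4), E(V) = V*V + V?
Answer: -3391/55 ≈ -61.655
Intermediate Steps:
E(V) = V + V² (E(V) = V² + V = V + V²)
P(R) = 22 (P(R) = 4 - 2*(-5 - 4) = 4 - 2*(-9) = 4 + 18 = 22)
U(Y, H) = 10
-41*(12/U(7, -1) + 4/P(E(3))) - 5 = -41*(12/10 + 4/22) - 5 = -41*(12*(⅒) + 4*(1/22)) - 5 = -41*(6/5 + 2/11) - 5 = -41*76/55 - 5 = -3116/55 - 5 = -3391/55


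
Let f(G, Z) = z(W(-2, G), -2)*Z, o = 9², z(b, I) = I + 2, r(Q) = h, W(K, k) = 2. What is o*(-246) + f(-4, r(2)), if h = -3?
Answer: -19926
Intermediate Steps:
r(Q) = -3
z(b, I) = 2 + I
o = 81
f(G, Z) = 0 (f(G, Z) = (2 - 2)*Z = 0*Z = 0)
o*(-246) + f(-4, r(2)) = 81*(-246) + 0 = -19926 + 0 = -19926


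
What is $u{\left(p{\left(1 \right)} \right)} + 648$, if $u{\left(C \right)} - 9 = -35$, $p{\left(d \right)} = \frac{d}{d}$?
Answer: $622$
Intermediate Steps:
$p{\left(d \right)} = 1$
$u{\left(C \right)} = -26$ ($u{\left(C \right)} = 9 - 35 = -26$)
$u{\left(p{\left(1 \right)} \right)} + 648 = -26 + 648 = 622$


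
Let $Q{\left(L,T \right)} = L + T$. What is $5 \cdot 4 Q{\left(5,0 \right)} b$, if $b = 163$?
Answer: $16300$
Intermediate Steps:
$5 \cdot 4 Q{\left(5,0 \right)} b = 5 \cdot 4 \left(5 + 0\right) 163 = 20 \cdot 5 \cdot 163 = 100 \cdot 163 = 16300$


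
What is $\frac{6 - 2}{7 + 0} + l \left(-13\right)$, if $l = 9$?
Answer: $- \frac{815}{7} \approx -116.43$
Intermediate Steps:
$\frac{6 - 2}{7 + 0} + l \left(-13\right) = \frac{6 - 2}{7 + 0} + 9 \left(-13\right) = \frac{4}{7} - 117 = - \frac{815}{7}$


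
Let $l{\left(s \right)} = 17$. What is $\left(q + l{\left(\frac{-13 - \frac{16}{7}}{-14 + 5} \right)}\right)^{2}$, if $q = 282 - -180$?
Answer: $229441$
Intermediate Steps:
$q = 462$ ($q = 282 + 180 = 462$)
$\left(q + l{\left(\frac{-13 - \frac{16}{7}}{-14 + 5} \right)}\right)^{2} = \left(462 + 17\right)^{2} = 479^{2} = 229441$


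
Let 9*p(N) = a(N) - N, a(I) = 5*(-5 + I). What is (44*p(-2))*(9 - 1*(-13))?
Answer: -10648/3 ≈ -3549.3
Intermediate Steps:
a(I) = -25 + 5*I
p(N) = -25/9 + 4*N/9 (p(N) = ((-25 + 5*N) - N)/9 = (-25 + 4*N)/9 = -25/9 + 4*N/9)
(44*p(-2))*(9 - 1*(-13)) = (44*(-25/9 + (4/9)*(-2)))*(9 - 1*(-13)) = (44*(-25/9 - 8/9))*(9 + 13) = (44*(-11/3))*22 = -484/3*22 = -10648/3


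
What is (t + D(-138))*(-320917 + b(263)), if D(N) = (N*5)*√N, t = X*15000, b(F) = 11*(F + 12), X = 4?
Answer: -19073520000 + 219345480*I*√138 ≈ -1.9074e+10 + 2.5767e+9*I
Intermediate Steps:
b(F) = 132 + 11*F (b(F) = 11*(12 + F) = 132 + 11*F)
t = 60000 (t = 4*15000 = 60000)
D(N) = 5*N^(3/2) (D(N) = (5*N)*√N = 5*N^(3/2))
(t + D(-138))*(-320917 + b(263)) = (60000 + 5*(-138)^(3/2))*(-320917 + (132 + 11*263)) = (60000 + 5*(-138*I*√138))*(-320917 + (132 + 2893)) = (60000 - 690*I*√138)*(-320917 + 3025) = (60000 - 690*I*√138)*(-317892) = -19073520000 + 219345480*I*√138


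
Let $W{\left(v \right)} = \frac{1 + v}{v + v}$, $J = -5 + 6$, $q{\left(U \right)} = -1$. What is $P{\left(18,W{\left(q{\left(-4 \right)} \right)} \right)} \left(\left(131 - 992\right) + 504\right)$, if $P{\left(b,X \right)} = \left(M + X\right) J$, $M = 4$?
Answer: $-1428$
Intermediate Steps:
$J = 1$
$W{\left(v \right)} = \frac{1 + v}{2 v}$
$P{\left(b,X \right)} = 4 + X$ ($P{\left(b,X \right)} = \left(4 + X\right) 1 = 4 + X$)
$P{\left(18,W{\left(q{\left(-4 \right)} \right)} \right)} \left(\left(131 - 992\right) + 504\right) = \left(4 + \frac{1 - 1}{2 \left(-1\right)}\right) \left(\left(131 - 992\right) + 504\right) = \left(4 + \frac{1}{2} \left(-1\right) 0\right) \left(-861 + 504\right) = \left(4 + 0\right) \left(-357\right) = 4 \left(-357\right) = -1428$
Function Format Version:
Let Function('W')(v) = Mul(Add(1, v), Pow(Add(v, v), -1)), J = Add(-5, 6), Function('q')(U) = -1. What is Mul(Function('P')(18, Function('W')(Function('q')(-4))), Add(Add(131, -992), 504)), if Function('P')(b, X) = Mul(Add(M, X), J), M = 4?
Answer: -1428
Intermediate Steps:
J = 1
Function('W')(v) = Mul(Rational(1, 2), Pow(v, -1), Add(1, v)) (Function('W')(v) = Mul(Add(1, v), Pow(Mul(2, v), -1)) = Mul(Add(1, v), Mul(Rational(1, 2), Pow(v, -1))) = Mul(Rational(1, 2), Pow(v, -1), Add(1, v)))
Function('P')(b, X) = Add(4, X) (Function('P')(b, X) = Mul(Add(4, X), 1) = Add(4, X))
Mul(Function('P')(18, Function('W')(Function('q')(-4))), Add(Add(131, -992), 504)) = Mul(Add(4, Mul(Rational(1, 2), Pow(-1, -1), Add(1, -1))), Add(Add(131, -992), 504)) = Mul(Add(4, Mul(Rational(1, 2), -1, 0)), Add(-861, 504)) = Mul(Add(4, 0), -357) = Mul(4, -357) = -1428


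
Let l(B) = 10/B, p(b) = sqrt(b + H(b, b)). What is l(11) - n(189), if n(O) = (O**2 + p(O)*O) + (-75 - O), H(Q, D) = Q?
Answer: -390017/11 - 567*sqrt(42) ≈ -39131.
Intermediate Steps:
p(b) = sqrt(2)*sqrt(b) (p(b) = sqrt(b + b) = sqrt(2*b) = sqrt(2)*sqrt(b))
n(O) = -75 + O**2 - O + sqrt(2)*O**(3/2) (n(O) = (O**2 + (sqrt(2)*sqrt(O))*O) + (-75 - O) = (O**2 + sqrt(2)*O**(3/2)) + (-75 - O) = -75 + O**2 - O + sqrt(2)*O**(3/2))
l(11) - n(189) = 10/11 - (-75 + 189**2 - 1*189 + sqrt(2)*189**(3/2)) = 10*(1/11) - (-75 + 35721 - 189 + sqrt(2)*(567*sqrt(21))) = 10/11 - (-75 + 35721 - 189 + 567*sqrt(42)) = 10/11 - (35457 + 567*sqrt(42)) = 10/11 + (-35457 - 567*sqrt(42)) = -390017/11 - 567*sqrt(42)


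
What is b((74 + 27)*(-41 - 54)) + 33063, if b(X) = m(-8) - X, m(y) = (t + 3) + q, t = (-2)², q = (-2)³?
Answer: 42657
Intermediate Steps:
q = -8
t = 4
m(y) = -1 (m(y) = (4 + 3) - 8 = 7 - 8 = -1)
b(X) = -1 - X
b((74 + 27)*(-41 - 54)) + 33063 = (-1 - (74 + 27)*(-41 - 54)) + 33063 = (-1 - 101*(-95)) + 33063 = (-1 - 1*(-9595)) + 33063 = (-1 + 9595) + 33063 = 9594 + 33063 = 42657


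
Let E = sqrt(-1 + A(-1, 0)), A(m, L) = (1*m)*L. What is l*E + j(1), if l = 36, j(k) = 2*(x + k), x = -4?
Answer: -6 + 36*I ≈ -6.0 + 36.0*I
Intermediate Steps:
j(k) = -8 + 2*k (j(k) = 2*(-4 + k) = -8 + 2*k)
A(m, L) = L*m (A(m, L) = m*L = L*m)
E = I (E = sqrt(-1 + 0*(-1)) = sqrt(-1 + 0) = sqrt(-1) = I ≈ 1.0*I)
l*E + j(1) = 36*I + (-8 + 2*1) = 36*I + (-8 + 2) = 36*I - 6 = -6 + 36*I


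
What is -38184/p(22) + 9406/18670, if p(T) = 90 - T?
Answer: -89031959/158695 ≈ -561.03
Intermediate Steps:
-38184/p(22) + 9406/18670 = -38184/(90 - 1*22) + 9406/18670 = -38184/(90 - 22) + 9406*(1/18670) = -38184/68 + 4703/9335 = -38184*1/68 + 4703/9335 = -9546/17 + 4703/9335 = -89031959/158695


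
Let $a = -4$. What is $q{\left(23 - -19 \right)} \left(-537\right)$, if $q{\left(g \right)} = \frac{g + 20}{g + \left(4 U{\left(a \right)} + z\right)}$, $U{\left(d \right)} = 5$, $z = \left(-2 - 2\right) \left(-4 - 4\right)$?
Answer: $- \frac{16647}{47} \approx -354.19$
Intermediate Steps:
$z = 32$ ($z = \left(-4\right) \left(-8\right) = 32$)
$q{\left(g \right)} = \frac{20 + g}{52 + g}$ ($q{\left(g \right)} = \frac{g + 20}{g + \left(4 \cdot 5 + 32\right)} = \frac{20 + g}{g + \left(20 + 32\right)} = \frac{20 + g}{g + 52} = \frac{20 + g}{52 + g}$)
$q{\left(23 - -19 \right)} \left(-537\right) = \frac{20 + \left(23 - -19\right)}{52 + \left(23 - -19\right)} \left(-537\right) = \frac{20 + \left(23 + 19\right)}{52 + \left(23 + 19\right)} \left(-537\right) = \frac{20 + 42}{52 + 42} \left(-537\right) = \frac{1}{94} \cdot 62 \left(-537\right) = \frac{31}{47} \left(-537\right) = - \frac{16647}{47}$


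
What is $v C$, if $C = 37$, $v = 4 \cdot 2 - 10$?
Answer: $-74$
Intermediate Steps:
$v = -2$ ($v = 8 - 10 = -2$)
$v C = \left(-2\right) 37 = -74$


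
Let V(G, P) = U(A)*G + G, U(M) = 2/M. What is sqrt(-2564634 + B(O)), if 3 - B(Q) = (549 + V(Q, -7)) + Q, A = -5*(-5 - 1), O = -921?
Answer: I*sqrt(64081915)/5 ≈ 1601.0*I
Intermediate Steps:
A = 30 (A = -5*(-6) = 30)
V(G, P) = 16*G/15 (V(G, P) = (2/30)*G + G = (2*(1/30))*G + G = G/15 + G = 16*G/15)
B(Q) = -546 - 31*Q/15 (B(Q) = 3 - ((549 + 16*Q/15) + Q) = 3 - (549 + 31*Q/15) = 3 + (-549 - 31*Q/15) = -546 - 31*Q/15)
sqrt(-2564634 + B(O)) = sqrt(-2564634 + (-546 - 31/15*(-921))) = sqrt(-2564634 + (-546 + 9517/5)) = sqrt(-2564634 + 6787/5) = sqrt(-12816383/5) = I*sqrt(64081915)/5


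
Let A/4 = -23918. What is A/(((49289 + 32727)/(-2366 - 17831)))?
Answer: 241535923/10252 ≈ 23560.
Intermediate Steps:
A = -95672 (A = 4*(-23918) = -95672)
A/(((49289 + 32727)/(-2366 - 17831))) = -95672*(-2366 - 17831)/(49289 + 32727) = -95672/(82016/(-20197)) = -95672/(82016*(-1/20197)) = -95672/(-82016/20197) = -95672*(-20197/82016) = 241535923/10252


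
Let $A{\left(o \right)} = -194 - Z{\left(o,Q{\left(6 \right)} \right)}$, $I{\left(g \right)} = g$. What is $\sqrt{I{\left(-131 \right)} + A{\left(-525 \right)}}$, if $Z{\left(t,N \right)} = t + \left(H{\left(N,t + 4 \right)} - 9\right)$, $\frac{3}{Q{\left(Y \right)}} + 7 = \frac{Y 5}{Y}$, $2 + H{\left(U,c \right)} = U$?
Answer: $\frac{5 \sqrt{34}}{2} \approx 14.577$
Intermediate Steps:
$H{\left(U,c \right)} = -2 + U$
$Q{\left(Y \right)} = - \frac{3}{2}$ ($Q{\left(Y \right)} = \frac{3}{-7 + \frac{Y 5}{Y}} = \frac{3}{-7 + \frac{5 Y}{Y}} = \frac{3}{-7 + 5} = \frac{3}{-2} = 3 \left(- \frac{1}{2}\right) = - \frac{3}{2}$)
$Z{\left(t,N \right)} = -11 + N + t$ ($Z{\left(t,N \right)} = t + \left(\left(-2 + N\right) - 9\right) = t + \left(-11 + N\right) = -11 + N + t$)
$A{\left(o \right)} = - \frac{363}{2} - o$ ($A{\left(o \right)} = -194 - \left(-11 - \frac{3}{2} + o\right) = -194 - \left(- \frac{25}{2} + o\right) = - \frac{363}{2} - o$)
$\sqrt{I{\left(-131 \right)} + A{\left(-525 \right)}} = \sqrt{-131 - - \frac{687}{2}} = \sqrt{-131 + \left(- \frac{363}{2} + 525\right)} = \sqrt{-131 + \frac{687}{2}} = \sqrt{\frac{425}{2}} = \frac{5 \sqrt{34}}{2}$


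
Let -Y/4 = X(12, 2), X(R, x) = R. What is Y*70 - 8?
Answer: -3368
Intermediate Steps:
Y = -48 (Y = -4*12 = -48)
Y*70 - 8 = -48*70 - 8 = -3360 - 8 = -3368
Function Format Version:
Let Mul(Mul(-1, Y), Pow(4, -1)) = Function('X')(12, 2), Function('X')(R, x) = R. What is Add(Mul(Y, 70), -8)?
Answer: -3368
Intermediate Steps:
Y = -48 (Y = Mul(-4, 12) = -48)
Add(Mul(Y, 70), -8) = Add(Mul(-48, 70), -8) = Add(-3360, -8) = -3368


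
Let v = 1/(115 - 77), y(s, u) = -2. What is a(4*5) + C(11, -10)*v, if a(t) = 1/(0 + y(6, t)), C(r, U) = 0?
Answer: -1/2 ≈ -0.50000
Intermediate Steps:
v = 1/38 ≈ 0.026316
a(t) = -1/2 (a(t) = 1/(0 - 2) = 1/(-2) = -1/2)
a(4*5) + C(11, -10)*v = -1/2 + 0*(1/38) = -1/2 + 0 = -1/2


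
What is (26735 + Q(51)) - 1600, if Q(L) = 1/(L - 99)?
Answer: 1206479/48 ≈ 25135.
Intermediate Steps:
Q(L) = 1/(-99 + L)
(26735 + Q(51)) - 1600 = (26735 + 1/(-99 + 51)) - 1600 = (26735 + 1/(-48)) - 1600 = (26735 - 1/48) - 1600 = 1283279/48 - 1600 = 1206479/48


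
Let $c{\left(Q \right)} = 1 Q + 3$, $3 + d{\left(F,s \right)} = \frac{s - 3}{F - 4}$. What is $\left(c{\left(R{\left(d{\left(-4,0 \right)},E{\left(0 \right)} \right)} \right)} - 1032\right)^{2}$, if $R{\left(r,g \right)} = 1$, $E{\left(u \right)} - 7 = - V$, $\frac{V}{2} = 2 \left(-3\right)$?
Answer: $1056784$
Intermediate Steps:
$V = -12$ ($V = 2 \cdot 2 \left(-3\right) = 2 \left(-6\right) = -12$)
$E{\left(u \right)} = 19$ ($E{\left(u \right)} = 7 - -12 = 7 + 12 = 19$)
$d{\left(F,s \right)} = -3 + \frac{-3 + s}{-4 + F}$ ($d{\left(F,s \right)} = -3 + \frac{s - 3}{F - 4} = -3 + \frac{-3 + s}{-4 + F}$)
$c{\left(Q \right)} = 3 + Q$ ($c{\left(Q \right)} = Q + 3 = 3 + Q$)
$\left(c{\left(R{\left(d{\left(-4,0 \right)},E{\left(0 \right)} \right)} \right)} - 1032\right)^{2} = \left(\left(3 + 1\right) - 1032\right)^{2} = \left(4 - 1032\right)^{2} = \left(-1028\right)^{2} = 1056784$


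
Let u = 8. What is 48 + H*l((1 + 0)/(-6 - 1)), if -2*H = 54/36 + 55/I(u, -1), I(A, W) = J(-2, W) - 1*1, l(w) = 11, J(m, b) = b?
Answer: 191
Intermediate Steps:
I(A, W) = -1 + W (I(A, W) = W - 1*1 = W - 1 = -1 + W)
H = 13 (H = -(54/36 + 55/(-1 - 1))/2 = -(54*(1/36) + 55/(-2))/2 = -(3/2 + 55*(-½))/2 = -(3/2 - 55/2)/2 = -½*(-26) = 13)
48 + H*l((1 + 0)/(-6 - 1)) = 48 + 13*11 = 48 + 143 = 191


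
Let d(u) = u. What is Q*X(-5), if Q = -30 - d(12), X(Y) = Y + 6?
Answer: -42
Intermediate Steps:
X(Y) = 6 + Y
Q = -42 (Q = -30 - 1*12 = -30 - 12 = -42)
Q*X(-5) = -42*(6 - 5) = -42*1 = -42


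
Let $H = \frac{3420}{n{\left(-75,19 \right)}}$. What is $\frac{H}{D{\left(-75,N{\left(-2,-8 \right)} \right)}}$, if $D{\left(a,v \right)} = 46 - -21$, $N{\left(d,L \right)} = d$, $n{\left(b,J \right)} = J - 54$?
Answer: $- \frac{684}{469} \approx -1.4584$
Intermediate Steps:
$n{\left(b,J \right)} = -54 + J$
$D{\left(a,v \right)} = 67$ ($D{\left(a,v \right)} = 46 + 21 = 67$)
$H = - \frac{684}{7}$ ($H = \frac{3420}{-54 + 19} = \frac{3420}{-35} = 3420 \left(- \frac{1}{35}\right) = - \frac{684}{7} \approx -97.714$)
$\frac{H}{D{\left(-75,N{\left(-2,-8 \right)} \right)}} = - \frac{684}{7 \cdot 67} = \left(- \frac{684}{7}\right) \frac{1}{67} = - \frac{684}{469}$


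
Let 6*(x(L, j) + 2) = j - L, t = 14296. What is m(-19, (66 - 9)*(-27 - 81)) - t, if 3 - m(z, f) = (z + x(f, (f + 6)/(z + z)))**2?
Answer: -1558455317/1444 ≈ -1.0793e+6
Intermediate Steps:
x(L, j) = -2 - L/6 + j/6 (x(L, j) = -2 + (j - L)/6 = -2 + (-L/6 + j/6) = -2 - L/6 + j/6)
m(z, f) = 3 - (-2 + z - f/6 + (6 + f)/(12*z))**2 (m(z, f) = 3 - (z + (-2 - f/6 + ((f + 6)/(z + z))/6))**2 = 3 - (z + (-2 - f/6 + ((6 + f)/((2*z)))/6))**2 = 3 - (z + (-2 - f/6 + ((6 + f)*(1/(2*z)))/6))**2 = 3 - (z + (-2 - f/6 + ((6 + f)/(2*z))/6))**2 = 3 - (z + (-2 - f/6 + (6 + f)/(12*z)))**2 = 3 - (-2 + z - f/6 + (6 + f)/(12*z))**2)
m(-19, (66 - 9)*(-27 - 81)) - t = (1/144)*(-(-6 - (66 - 9)*(-27 - 81) + 2*(-19)*(12 + (66 - 9)*(-27 - 81) - 6*(-19)))**2 + 432*(-19)**2)/(-19)**2 - 1*14296 = (1/144)*(1/361)*(-(-6 - 57*(-108) + 2*(-19)*(12 + 57*(-108) + 114))**2 + 432*361) - 14296 = (1/144)*(1/361)*(-(-6 - 1*(-6156) + 2*(-19)*(12 - 6156 + 114))**2 + 155952) - 14296 = (1/144)*(1/361)*(-(-6 + 6156 + 2*(-19)*(-6030))**2 + 155952) - 14296 = (1/144)*(1/361)*(-(-6 + 6156 + 229140)**2 + 155952) - 14296 = (1/144)*(1/361)*(-1*235290**2 + 155952) - 14296 = (1/144)*(1/361)*(-1*55361384100 + 155952) - 14296 = (1/144)*(1/361)*(-55361384100 + 155952) - 14296 = (1/144)*(1/361)*(-55361228148) - 14296 = -1537811893/1444 - 14296 = -1558455317/1444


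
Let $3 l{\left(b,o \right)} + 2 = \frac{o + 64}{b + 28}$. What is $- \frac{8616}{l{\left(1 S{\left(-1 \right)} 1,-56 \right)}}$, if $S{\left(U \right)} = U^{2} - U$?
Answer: $\frac{193860}{13} \approx 14912.0$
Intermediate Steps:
$l{\left(b,o \right)} = - \frac{2}{3} + \frac{64 + o}{3 \left(28 + b\right)}$ ($l{\left(b,o \right)} = - \frac{2}{3} + \frac{\left(o + 64\right) \frac{1}{b + 28}}{3} = - \frac{2}{3} + \frac{\left(64 + o\right) \frac{1}{28 + b}}{3} = - \frac{2}{3} + \frac{\frac{1}{28 + b} \left(64 + o\right)}{3} = - \frac{2}{3} + \frac{64 + o}{3 \left(28 + b\right)}$)
$- \frac{8616}{l{\left(1 S{\left(-1 \right)} 1,-56 \right)}} = - \frac{8616}{\frac{1}{3} \frac{1}{28 + 1 \left(- (-1 - 1)\right) 1} \left(8 - 56 - 2 \cdot 1 \left(- (-1 - 1)\right) 1\right)} = - \frac{8616}{\frac{1}{3} \frac{1}{28 + 1 \left(\left(-1\right) \left(-2\right)\right) 1} \left(8 - 56 - 2 \cdot 1 \left(\left(-1\right) \left(-2\right)\right) 1\right)} = - \frac{8616}{\frac{1}{3} \frac{1}{28 + 1 \cdot 2 \cdot 1} \left(8 - 56 - 2 \cdot 1 \cdot 2 \cdot 1\right)} = - \frac{8616}{\frac{1}{3} \frac{1}{28 + 2 \cdot 1} \left(8 - 56 - 2 \cdot 2 \cdot 1\right)} = - \frac{8616}{\frac{1}{3} \frac{1}{28 + 2} \left(8 - 56 - 4\right)} = - \frac{8616}{\frac{1}{3} \cdot \frac{1}{30} \left(8 - 56 - 4\right)} = - \frac{8616}{\frac{1}{3} \cdot \frac{1}{30} \left(-52\right)} = - \frac{8616}{- \frac{26}{45}} = \left(-8616\right) \left(- \frac{45}{26}\right) = \frac{193860}{13}$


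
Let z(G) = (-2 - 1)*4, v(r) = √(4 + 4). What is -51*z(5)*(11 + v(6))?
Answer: 6732 + 1224*√2 ≈ 8463.0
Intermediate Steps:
v(r) = 2*√2 (v(r) = √8 = 2*√2)
z(G) = -12 (z(G) = -3*4 = -12)
-51*z(5)*(11 + v(6)) = -(-612)*(11 + 2*√2) = -51*(-132 - 24*√2) = 6732 + 1224*√2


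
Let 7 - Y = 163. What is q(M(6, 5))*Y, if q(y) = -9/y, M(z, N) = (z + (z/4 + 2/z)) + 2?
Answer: 8424/59 ≈ 142.78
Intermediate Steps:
Y = -156 (Y = 7 - 1*163 = 7 - 163 = -156)
M(z, N) = 2 + 2/z + 5*z/4 (M(z, N) = (z + (z*(¼) + 2/z)) + 2 = (z + (z/4 + 2/z)) + 2 = (z + (2/z + z/4)) + 2 = (2/z + 5*z/4) + 2 = 2 + 2/z + 5*z/4)
q(M(6, 5))*Y = -9/(2 + 2/6 + (5/4)*6)*(-156) = -9/(2 + 2*(⅙) + 15/2)*(-156) = -9/(2 + ⅓ + 15/2)*(-156) = -9/59/6*(-156) = -9*6/59*(-156) = -54/59*(-156) = 8424/59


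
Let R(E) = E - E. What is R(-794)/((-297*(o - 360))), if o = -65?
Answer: 0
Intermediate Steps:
R(E) = 0
R(-794)/((-297*(o - 360))) = 0/((-297*(-65 - 360))) = 0/((-297*(-425))) = 0/126225 = 0*(1/126225) = 0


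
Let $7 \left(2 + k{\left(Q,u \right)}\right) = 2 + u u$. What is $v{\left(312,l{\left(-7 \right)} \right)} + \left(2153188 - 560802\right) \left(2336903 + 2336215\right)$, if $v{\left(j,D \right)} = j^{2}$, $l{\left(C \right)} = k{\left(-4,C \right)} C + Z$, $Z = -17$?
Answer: $7441407776892$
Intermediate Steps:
$k{\left(Q,u \right)} = - \frac{12}{7} + \frac{u^{2}}{7}$ ($k{\left(Q,u \right)} = -2 + \frac{2 + u u}{7} = -2 + \frac{2 + u^{2}}{7} = -2 + \left(\frac{2}{7} + \frac{u^{2}}{7}\right) = - \frac{12}{7} + \frac{u^{2}}{7}$)
$l{\left(C \right)} = -17 + C \left(- \frac{12}{7} + \frac{C^{2}}{7}\right)$ ($l{\left(C \right)} = \left(- \frac{12}{7} + \frac{C^{2}}{7}\right) C - 17 = C \left(- \frac{12}{7} + \frac{C^{2}}{7}\right) - 17 = -17 + C \left(- \frac{12}{7} + \frac{C^{2}}{7}\right)$)
$v{\left(312,l{\left(-7 \right)} \right)} + \left(2153188 - 560802\right) \left(2336903 + 2336215\right) = 312^{2} + \left(2153188 - 560802\right) \left(2336903 + 2336215\right) = 97344 + 1592386 \cdot 4673118 = 97344 + 7441407679548 = 7441407776892$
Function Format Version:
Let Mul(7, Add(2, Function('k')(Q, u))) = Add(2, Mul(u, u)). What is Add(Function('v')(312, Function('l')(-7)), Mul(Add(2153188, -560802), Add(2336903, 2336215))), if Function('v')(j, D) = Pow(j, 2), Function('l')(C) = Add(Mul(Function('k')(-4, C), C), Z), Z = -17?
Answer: 7441407776892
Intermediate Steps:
Function('k')(Q, u) = Add(Rational(-12, 7), Mul(Rational(1, 7), Pow(u, 2))) (Function('k')(Q, u) = Add(-2, Mul(Rational(1, 7), Add(2, Mul(u, u)))) = Add(-2, Mul(Rational(1, 7), Add(2, Pow(u, 2)))) = Add(-2, Add(Rational(2, 7), Mul(Rational(1, 7), Pow(u, 2)))) = Add(Rational(-12, 7), Mul(Rational(1, 7), Pow(u, 2))))
Function('l')(C) = Add(-17, Mul(C, Add(Rational(-12, 7), Mul(Rational(1, 7), Pow(C, 2))))) (Function('l')(C) = Add(Mul(Add(Rational(-12, 7), Mul(Rational(1, 7), Pow(C, 2))), C), -17) = Add(Mul(C, Add(Rational(-12, 7), Mul(Rational(1, 7), Pow(C, 2)))), -17) = Add(-17, Mul(C, Add(Rational(-12, 7), Mul(Rational(1, 7), Pow(C, 2))))))
Add(Function('v')(312, Function('l')(-7)), Mul(Add(2153188, -560802), Add(2336903, 2336215))) = Add(Pow(312, 2), Mul(Add(2153188, -560802), Add(2336903, 2336215))) = Add(97344, Mul(1592386, 4673118)) = Add(97344, 7441407679548) = 7441407776892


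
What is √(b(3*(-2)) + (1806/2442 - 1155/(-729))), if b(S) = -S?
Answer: 2*√251295231/10989 ≈ 2.8851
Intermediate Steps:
√(b(3*(-2)) + (1806/2442 - 1155/(-729))) = √(-3*(-2) + (1806/2442 - 1155/(-729))) = √(-1*(-6) + (1806*(1/2442) - 1155*(-1/729))) = √(6 + (301/407 + 385/243)) = √(6 + 229838/98901) = √(823244/98901) = 2*√251295231/10989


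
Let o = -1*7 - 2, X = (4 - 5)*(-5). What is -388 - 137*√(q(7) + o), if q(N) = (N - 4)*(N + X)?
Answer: -388 - 411*√3 ≈ -1099.9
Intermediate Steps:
X = 5 (X = -1*(-5) = 5)
o = -9 (o = -7 - 2 = -9)
q(N) = (-4 + N)*(5 + N) (q(N) = (N - 4)*(N + 5) = (-4 + N)*(5 + N))
-388 - 137*√(q(7) + o) = -388 - 137*√((-20 + 7 + 7²) - 9) = -388 - 137*√((-20 + 7 + 49) - 9) = -388 - 137*√(36 - 9) = -388 - 411*√3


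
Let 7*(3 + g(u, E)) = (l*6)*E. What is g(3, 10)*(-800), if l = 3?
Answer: -127200/7 ≈ -18171.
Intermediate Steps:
g(u, E) = -3 + 18*E/7 (g(u, E) = -3 + ((3*6)*E)/7 = -3 + (18*E)/7 = -3 + 18*E/7)
g(3, 10)*(-800) = (-3 + (18/7)*10)*(-800) = (-3 + 180/7)*(-800) = (159/7)*(-800) = -127200/7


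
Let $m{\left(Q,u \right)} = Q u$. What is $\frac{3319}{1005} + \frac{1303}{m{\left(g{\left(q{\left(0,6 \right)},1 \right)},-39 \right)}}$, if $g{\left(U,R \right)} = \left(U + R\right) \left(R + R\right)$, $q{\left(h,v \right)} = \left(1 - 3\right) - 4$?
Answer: $\frac{11573}{1742} \approx 6.6435$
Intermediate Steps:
$q{\left(h,v \right)} = -6$ ($q{\left(h,v \right)} = -2 - 4 = -6$)
$g{\left(U,R \right)} = 2 R \left(R + U\right)$ ($g{\left(U,R \right)} = \left(R + U\right) 2 R = 2 R \left(R + U\right)$)
$\frac{3319}{1005} + \frac{1303}{m{\left(g{\left(q{\left(0,6 \right)},1 \right)},-39 \right)}} = \frac{3319}{1005} + \frac{1303}{2 \cdot 1 \left(1 - 6\right) \left(-39\right)} = 3319 \cdot \frac{1}{1005} + \frac{1303}{2 \cdot 1 \left(-5\right) \left(-39\right)} = \frac{3319}{1005} + \frac{1303}{\left(-10\right) \left(-39\right)} = \frac{3319}{1005} + \frac{1303}{390} = \frac{11573}{1742}$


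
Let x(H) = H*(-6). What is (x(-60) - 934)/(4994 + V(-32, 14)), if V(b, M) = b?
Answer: -287/2481 ≈ -0.11568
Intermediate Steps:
x(H) = -6*H
(x(-60) - 934)/(4994 + V(-32, 14)) = (-6*(-60) - 934)/(4994 - 32) = (360 - 934)/4962 = -574*1/4962 = -287/2481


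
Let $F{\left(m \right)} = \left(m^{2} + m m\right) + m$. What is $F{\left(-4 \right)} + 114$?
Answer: $142$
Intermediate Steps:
$F{\left(m \right)} = m + 2 m^{2}$ ($F{\left(m \right)} = \left(m^{2} + m^{2}\right) + m = 2 m^{2} + m = m + 2 m^{2}$)
$F{\left(-4 \right)} + 114 = - 4 \left(1 + 2 \left(-4\right)\right) + 114 = - 4 \left(1 - 8\right) + 114 = \left(-4\right) \left(-7\right) + 114 = 28 + 114 = 142$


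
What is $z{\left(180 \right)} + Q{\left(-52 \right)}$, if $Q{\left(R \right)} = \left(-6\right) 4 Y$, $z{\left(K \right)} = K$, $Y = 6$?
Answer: $36$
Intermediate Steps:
$Q{\left(R \right)} = -144$ ($Q{\left(R \right)} = \left(-6\right) 4 \cdot 6 = \left(-24\right) 6 = -144$)
$z{\left(180 \right)} + Q{\left(-52 \right)} = 180 - 144 = 36$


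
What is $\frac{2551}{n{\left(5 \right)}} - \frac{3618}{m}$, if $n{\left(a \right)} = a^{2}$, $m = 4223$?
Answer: $\frac{10682423}{105575} \approx 101.18$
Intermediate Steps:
$\frac{2551}{n{\left(5 \right)}} - \frac{3618}{m} = \frac{2551}{5^{2}} - \frac{3618}{4223} = \frac{2551}{25} - \frac{3618}{4223} = \frac{10682423}{105575}$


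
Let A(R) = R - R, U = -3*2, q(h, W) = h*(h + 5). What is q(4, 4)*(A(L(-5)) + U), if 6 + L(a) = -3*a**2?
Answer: -216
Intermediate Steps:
q(h, W) = h*(5 + h)
U = -6
L(a) = -6 - 3*a**2
A(R) = 0
q(4, 4)*(A(L(-5)) + U) = (4*(5 + 4))*(0 - 6) = (4*9)*(-6) = 36*(-6) = -216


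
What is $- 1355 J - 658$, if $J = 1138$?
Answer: $-1542648$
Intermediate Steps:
$- 1355 J - 658 = \left(-1355\right) 1138 - 658 = -1541990 - 658 = -1542648$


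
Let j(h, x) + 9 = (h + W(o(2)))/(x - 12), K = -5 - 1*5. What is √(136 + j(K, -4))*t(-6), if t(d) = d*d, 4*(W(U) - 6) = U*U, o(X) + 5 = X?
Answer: 9*√8135/2 ≈ 405.87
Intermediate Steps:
o(X) = -5 + X
W(U) = 6 + U²/4 (W(U) = 6 + (U*U)/4 = 6 + U²/4)
t(d) = d²
K = -10 (K = -5 - 5 = -10)
j(h, x) = -9 + (33/4 + h)/(-12 + x) (j(h, x) = -9 + (h + (6 + (-5 + 2)²/4))/(x - 12) = -9 + (h + (6 + (¼)*(-3)²))/(-12 + x) = -9 + (h + (6 + (¼)*9))/(-12 + x) = -9 + (h + (6 + 9/4))/(-12 + x) = -9 + (h + 33/4)/(-12 + x) = -9 + (33/4 + h)/(-12 + x))
√(136 + j(K, -4))*t(-6) = √(136 + (465/4 - 10 - 9*(-4))/(-12 - 4))*(-6)² = √(136 + (465/4 - 10 + 36)/(-16))*36 = √(136 - 1/16*569/4)*36 = √(136 - 569/64)*36 = √(8135/64)*36 = (√8135/8)*36 = 9*√8135/2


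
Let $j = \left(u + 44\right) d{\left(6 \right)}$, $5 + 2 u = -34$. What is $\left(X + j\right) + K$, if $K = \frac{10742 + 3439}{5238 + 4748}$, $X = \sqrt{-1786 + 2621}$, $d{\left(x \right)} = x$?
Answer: $\frac{1482123}{9986} + \sqrt{835} \approx 177.32$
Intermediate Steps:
$u = - \frac{39}{2}$ ($u = - \frac{5}{2} + \frac{1}{2} \left(-34\right) = - \frac{5}{2} - 17 = - \frac{39}{2} \approx -19.5$)
$X = \sqrt{835} \approx 28.896$
$j = 147$ ($j = \left(- \frac{39}{2} + 44\right) 6 = \frac{49}{2} \cdot 6 = 147$)
$K = \frac{14181}{9986} \approx 1.4201$
$\left(X + j\right) + K = \left(\sqrt{835} + 147\right) + \frac{14181}{9986} = \left(147 + \sqrt{835}\right) + \frac{14181}{9986} = \frac{1482123}{9986} + \sqrt{835}$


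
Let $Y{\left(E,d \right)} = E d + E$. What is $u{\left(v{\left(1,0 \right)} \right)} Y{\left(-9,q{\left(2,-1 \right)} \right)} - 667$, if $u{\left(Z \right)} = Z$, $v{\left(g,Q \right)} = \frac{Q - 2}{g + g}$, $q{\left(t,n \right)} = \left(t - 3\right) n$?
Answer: $-649$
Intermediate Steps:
$q{\left(t,n \right)} = n \left(-3 + t\right)$ ($q{\left(t,n \right)} = \left(-3 + t\right) n = n \left(-3 + t\right)$)
$v{\left(g,Q \right)} = \frac{-2 + Q}{2 g}$
$Y{\left(E,d \right)} = E + E d$
$u{\left(v{\left(1,0 \right)} \right)} Y{\left(-9,q{\left(2,-1 \right)} \right)} - 667 = \frac{-2 + 0}{2 \cdot 1} \left(- 9 \left(1 - \left(-3 + 2\right)\right)\right) - 667 = \frac{1}{2} \cdot 1 \left(-2\right) \left(- 9 \left(1 - -1\right)\right) - 667 = - \left(-9\right) \left(1 + 1\right) - 667 = - \left(-9\right) 2 - 667 = \left(-1\right) \left(-18\right) - 667 = 18 - 667 = -649$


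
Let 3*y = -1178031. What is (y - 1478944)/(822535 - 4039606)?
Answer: 1871621/3217071 ≈ 0.58178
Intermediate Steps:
y = -392677 (y = (1/3)*(-1178031) = -392677)
(y - 1478944)/(822535 - 4039606) = (-392677 - 1478944)/(822535 - 4039606) = -1871621/(-3217071) = -1871621*(-1/3217071) = 1871621/3217071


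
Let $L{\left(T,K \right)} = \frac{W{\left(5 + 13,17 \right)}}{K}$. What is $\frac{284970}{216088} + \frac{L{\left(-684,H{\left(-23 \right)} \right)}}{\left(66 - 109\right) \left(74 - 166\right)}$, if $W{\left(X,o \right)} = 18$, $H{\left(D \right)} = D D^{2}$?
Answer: $\frac{1714544743857}{1300111063172} \approx 1.3188$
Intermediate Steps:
$H{\left(D \right)} = D^{3}$
$L{\left(T,K \right)} = \frac{18}{K}$
$\frac{284970}{216088} + \frac{L{\left(-684,H{\left(-23 \right)} \right)}}{\left(66 - 109\right) \left(74 - 166\right)} = \frac{284970}{216088} + \frac{18 \frac{1}{\left(-23\right)^{3}}}{\left(66 - 109\right) \left(74 - 166\right)} = 284970 \cdot \frac{1}{216088} + \frac{18 \frac{1}{-12167}}{\left(-43\right) \left(-92\right)} = \frac{142485}{108044} + \frac{18 \left(- \frac{1}{12167}\right)}{3956} = \frac{142485}{108044} - \frac{9}{24066326} = \frac{1714544743857}{1300111063172}$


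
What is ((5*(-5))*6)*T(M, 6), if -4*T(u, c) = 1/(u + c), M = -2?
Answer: 75/8 ≈ 9.3750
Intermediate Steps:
T(u, c) = -1/(4*(c + u)) (T(u, c) = -1/(4*(u + c)) = -1/(4*(c + u)))
((5*(-5))*6)*T(M, 6) = ((5*(-5))*6)*(-1/(4*6 + 4*(-2))) = (-25*6)*(-1/(24 - 8)) = -(-150)/16 = -150*(-1/16) = 75/8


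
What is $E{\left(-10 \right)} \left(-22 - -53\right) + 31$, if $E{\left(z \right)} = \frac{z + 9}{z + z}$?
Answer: $\frac{651}{20} \approx 32.55$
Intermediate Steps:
$E{\left(z \right)} = \frac{9 + z}{2 z}$
$E{\left(-10 \right)} \left(-22 - -53\right) + 31 = \frac{9 - 10}{2 \left(-10\right)} \left(-22 - -53\right) + 31 = \frac{1}{2} \left(- \frac{1}{10}\right) \left(-1\right) \left(-22 + 53\right) + 31 = \frac{1}{20} \cdot 31 + 31 = \frac{31}{20} + 31 = \frac{651}{20}$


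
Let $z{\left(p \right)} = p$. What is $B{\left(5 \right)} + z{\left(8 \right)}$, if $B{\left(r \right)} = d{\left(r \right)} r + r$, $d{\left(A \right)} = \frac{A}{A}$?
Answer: $18$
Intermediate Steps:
$d{\left(A \right)} = 1$
$B{\left(r \right)} = 2 r$ ($B{\left(r \right)} = 1 r + r = r + r = 2 r$)
$B{\left(5 \right)} + z{\left(8 \right)} = 2 \cdot 5 + 8 = 10 + 8 = 18$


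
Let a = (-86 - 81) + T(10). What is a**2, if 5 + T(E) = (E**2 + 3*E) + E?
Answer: 1024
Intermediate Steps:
T(E) = -5 + E**2 + 4*E (T(E) = -5 + ((E**2 + 3*E) + E) = -5 + (E**2 + 4*E) = -5 + E**2 + 4*E)
a = -32 (a = (-86 - 81) + (-5 + 10**2 + 4*10) = -167 + (-5 + 100 + 40) = -167 + 135 = -32)
a**2 = (-32)**2 = 1024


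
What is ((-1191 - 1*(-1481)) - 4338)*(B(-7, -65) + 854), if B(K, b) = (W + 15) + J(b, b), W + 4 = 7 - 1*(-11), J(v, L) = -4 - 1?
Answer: -3554144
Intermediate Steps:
J(v, L) = -5
W = 14 (W = -4 + (7 - 1*(-11)) = -4 + (7 + 11) = -4 + 18 = 14)
B(K, b) = 24 (B(K, b) = (14 + 15) - 5 = 29 - 5 = 24)
((-1191 - 1*(-1481)) - 4338)*(B(-7, -65) + 854) = ((-1191 - 1*(-1481)) - 4338)*(24 + 854) = ((-1191 + 1481) - 4338)*878 = (290 - 4338)*878 = -4048*878 = -3554144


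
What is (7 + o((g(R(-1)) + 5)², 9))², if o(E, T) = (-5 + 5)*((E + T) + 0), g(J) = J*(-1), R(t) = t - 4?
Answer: 49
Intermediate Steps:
R(t) = -4 + t
g(J) = -J
o(E, T) = 0 (o(E, T) = 0*(E + T) = 0)
(7 + o((g(R(-1)) + 5)², 9))² = (7 + 0)² = 7² = 49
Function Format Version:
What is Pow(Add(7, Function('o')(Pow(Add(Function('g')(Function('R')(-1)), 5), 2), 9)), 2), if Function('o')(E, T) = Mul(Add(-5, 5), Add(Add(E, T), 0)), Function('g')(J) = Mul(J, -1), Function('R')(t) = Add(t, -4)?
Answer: 49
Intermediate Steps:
Function('R')(t) = Add(-4, t)
Function('g')(J) = Mul(-1, J)
Function('o')(E, T) = 0 (Function('o')(E, T) = Mul(0, Add(E, T)) = 0)
Pow(Add(7, Function('o')(Pow(Add(Function('g')(Function('R')(-1)), 5), 2), 9)), 2) = Pow(Add(7, 0), 2) = Pow(7, 2) = 49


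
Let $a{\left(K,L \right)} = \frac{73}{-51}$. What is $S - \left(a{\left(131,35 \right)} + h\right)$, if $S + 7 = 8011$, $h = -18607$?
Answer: $\frac{1357234}{51} \approx 26612.0$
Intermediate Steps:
$a{\left(K,L \right)} = - \frac{73}{51}$ ($a{\left(K,L \right)} = 73 \left(- \frac{1}{51}\right) = - \frac{73}{51}$)
$S = 8004$ ($S = -7 + 8011 = 8004$)
$S - \left(a{\left(131,35 \right)} + h\right) = 8004 - \left(- \frac{73}{51} - 18607\right) = 8004 - - \frac{949030}{51} = 8004 + \frac{949030}{51} = \frac{1357234}{51}$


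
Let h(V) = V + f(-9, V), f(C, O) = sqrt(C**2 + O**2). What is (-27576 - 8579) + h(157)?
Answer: -35998 + sqrt(24730) ≈ -35841.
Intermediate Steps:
h(V) = V + sqrt(81 + V**2) (h(V) = V + sqrt((-9)**2 + V**2) = V + sqrt(81 + V**2))
(-27576 - 8579) + h(157) = (-27576 - 8579) + (157 + sqrt(81 + 157**2)) = -36155 + (157 + sqrt(81 + 24649)) = -36155 + (157 + sqrt(24730)) = -35998 + sqrt(24730)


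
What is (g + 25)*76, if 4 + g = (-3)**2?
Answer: 2280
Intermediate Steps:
g = 5 (g = -4 + (-3)**2 = -4 + 9 = 5)
(g + 25)*76 = (5 + 25)*76 = 30*76 = 2280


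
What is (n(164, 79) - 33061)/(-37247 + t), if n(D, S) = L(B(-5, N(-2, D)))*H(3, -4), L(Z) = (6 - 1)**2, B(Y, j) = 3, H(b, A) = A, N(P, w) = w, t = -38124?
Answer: 33161/75371 ≈ 0.43997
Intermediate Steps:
L(Z) = 25 (L(Z) = 5**2 = 25)
n(D, S) = -100 (n(D, S) = 25*(-4) = -100)
(n(164, 79) - 33061)/(-37247 + t) = (-100 - 33061)/(-37247 - 38124) = -33161/(-75371) = -33161*(-1/75371) = 33161/75371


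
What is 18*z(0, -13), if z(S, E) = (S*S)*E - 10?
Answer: -180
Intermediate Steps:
z(S, E) = -10 + E*S² (z(S, E) = S²*E - 10 = E*S² - 10 = -10 + E*S²)
18*z(0, -13) = 18*(-10 - 13*0²) = 18*(-10 - 13*0) = 18*(-10 + 0) = 18*(-10) = -180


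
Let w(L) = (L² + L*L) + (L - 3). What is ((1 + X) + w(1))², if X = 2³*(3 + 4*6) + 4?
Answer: 48841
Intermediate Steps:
X = 220 (X = 8*(3 + 24) + 4 = 8*27 + 4 = 216 + 4 = 220)
w(L) = -3 + L + 2*L² (w(L) = (L² + L²) + (-3 + L) = 2*L² + (-3 + L) = -3 + L + 2*L²)
((1 + X) + w(1))² = ((1 + 220) + (-3 + 1 + 2*1²))² = (221 + (-3 + 1 + 2*1))² = (221 + (-3 + 1 + 2))² = (221 + 0)² = 221² = 48841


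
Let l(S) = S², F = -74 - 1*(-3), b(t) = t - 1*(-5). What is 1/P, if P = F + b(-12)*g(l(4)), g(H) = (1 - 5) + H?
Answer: -1/155 ≈ -0.0064516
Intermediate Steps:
b(t) = 5 + t (b(t) = t + 5 = 5 + t)
F = -71 (F = -74 + 3 = -71)
g(H) = -4 + H
P = -155 (P = -71 + (5 - 12)*(-4 + 4²) = -71 - 7*(-4 + 16) = -71 - 7*12 = -71 - 84 = -155)
1/P = 1/(-155) = -1/155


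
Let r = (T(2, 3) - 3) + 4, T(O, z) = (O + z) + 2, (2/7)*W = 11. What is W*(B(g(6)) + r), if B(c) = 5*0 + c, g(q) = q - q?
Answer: 308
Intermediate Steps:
W = 77/2 (W = (7/2)*11 = 77/2 ≈ 38.500)
g(q) = 0
B(c) = c (B(c) = 0 + c = c)
T(O, z) = 2 + O + z
r = 8 (r = ((2 + 2 + 3) - 3) + 4 = (7 - 3) + 4 = 4 + 4 = 8)
W*(B(g(6)) + r) = 77*(0 + 8)/2 = (77/2)*8 = 308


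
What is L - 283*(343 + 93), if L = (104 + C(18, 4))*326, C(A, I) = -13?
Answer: -93722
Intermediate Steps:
L = 29666 (L = (104 - 13)*326 = 91*326 = 29666)
L - 283*(343 + 93) = 29666 - 283*(343 + 93) = 29666 - 283*436 = 29666 - 123388 = -93722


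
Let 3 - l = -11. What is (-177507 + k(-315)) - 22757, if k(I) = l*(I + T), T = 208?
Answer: -201762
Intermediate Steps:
l = 14 (l = 3 - 1*(-11) = 3 + 11 = 14)
k(I) = 2912 + 14*I (k(I) = 14*(I + 208) = 14*(208 + I) = 2912 + 14*I)
(-177507 + k(-315)) - 22757 = (-177507 + (2912 + 14*(-315))) - 22757 = (-177507 + (2912 - 4410)) - 22757 = (-177507 - 1498) - 22757 = -179005 - 22757 = -201762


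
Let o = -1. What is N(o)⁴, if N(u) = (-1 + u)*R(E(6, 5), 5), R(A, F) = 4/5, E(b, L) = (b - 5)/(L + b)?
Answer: 4096/625 ≈ 6.5536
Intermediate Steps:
E(b, L) = (-5 + b)/(L + b)
R(A, F) = ⅘ (R(A, F) = 4*(⅕) = ⅘)
N(u) = -⅘ + 4*u/5 (N(u) = (-1 + u)*(⅘) = -⅘ + 4*u/5)
N(o)⁴ = (-⅘ + (⅘)*(-1))⁴ = (-⅘ - ⅘)⁴ = (-8/5)⁴ = 4096/625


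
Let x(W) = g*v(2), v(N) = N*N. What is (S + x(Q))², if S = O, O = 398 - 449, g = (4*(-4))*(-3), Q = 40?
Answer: 19881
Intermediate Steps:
g = 48 (g = -16*(-3) = 48)
O = -51
v(N) = N²
x(W) = 192 (x(W) = 48*2² = 48*4 = 192)
S = -51
(S + x(Q))² = (-51 + 192)² = 141² = 19881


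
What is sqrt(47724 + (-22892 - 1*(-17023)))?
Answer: sqrt(41855) ≈ 204.58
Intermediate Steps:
sqrt(47724 + (-22892 - 1*(-17023))) = sqrt(47724 + (-22892 + 17023)) = sqrt(47724 - 5869) = sqrt(41855)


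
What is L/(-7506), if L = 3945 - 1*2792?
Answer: -1153/7506 ≈ -0.15361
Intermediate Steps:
L = 1153 (L = 3945 - 2792 = 1153)
L/(-7506) = 1153/(-7506) = 1153*(-1/7506) = -1153/7506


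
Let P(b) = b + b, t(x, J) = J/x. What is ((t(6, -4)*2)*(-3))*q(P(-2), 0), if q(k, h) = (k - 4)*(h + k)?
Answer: 128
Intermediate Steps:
P(b) = 2*b
q(k, h) = (-4 + k)*(h + k)
((t(6, -4)*2)*(-3))*q(P(-2), 0) = ((-4/6*2)*(-3))*((2*(-2))² - 4*0 - 8*(-2) + 0*(2*(-2))) = ((-4*⅙*2)*(-3))*((-4)² + 0 - 4*(-4) + 0*(-4)) = (-⅔*2*(-3))*(16 + 0 + 16 + 0) = -4/3*(-3)*32 = 4*32 = 128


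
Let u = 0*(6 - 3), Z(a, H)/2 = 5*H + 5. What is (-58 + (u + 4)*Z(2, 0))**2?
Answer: 324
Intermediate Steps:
Z(a, H) = 10 + 10*H (Z(a, H) = 2*(5*H + 5) = 2*(5 + 5*H) = 10 + 10*H)
u = 0 (u = 0*3 = 0)
(-58 + (u + 4)*Z(2, 0))**2 = (-58 + (0 + 4)*(10 + 10*0))**2 = (-58 + 4*(10 + 0))**2 = (-58 + 4*10)**2 = (-58 + 40)**2 = (-18)**2 = 324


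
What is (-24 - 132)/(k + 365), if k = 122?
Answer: -156/487 ≈ -0.32033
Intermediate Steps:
(-24 - 132)/(k + 365) = (-24 - 132)/(122 + 365) = -156/487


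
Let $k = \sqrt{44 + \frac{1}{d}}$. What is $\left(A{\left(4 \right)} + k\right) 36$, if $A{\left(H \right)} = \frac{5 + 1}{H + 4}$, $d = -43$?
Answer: $27 + \frac{36 \sqrt{81313}}{43} \approx 265.73$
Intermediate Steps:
$A{\left(H \right)} = \frac{6}{4 + H}$
$k = \frac{\sqrt{81313}}{43}$ ($k = \sqrt{44 + \frac{1}{-43}} = \sqrt{44 - \frac{1}{43}} = \sqrt{\frac{1891}{43}} = \frac{\sqrt{81313}}{43} \approx 6.6315$)
$\left(A{\left(4 \right)} + k\right) 36 = \left(\frac{6}{4 + 4} + \frac{\sqrt{81313}}{43}\right) 36 = \left(\frac{6}{8} + \frac{\sqrt{81313}}{43}\right) 36 = \left(6 \cdot \frac{1}{8} + \frac{\sqrt{81313}}{43}\right) 36 = \left(\frac{3}{4} + \frac{\sqrt{81313}}{43}\right) 36 = 27 + \frac{36 \sqrt{81313}}{43}$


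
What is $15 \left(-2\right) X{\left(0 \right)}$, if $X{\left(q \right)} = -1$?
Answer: $30$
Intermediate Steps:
$15 \left(-2\right) X{\left(0 \right)} = 15 \left(-2\right) \left(-1\right) = \left(-30\right) \left(-1\right) = 30$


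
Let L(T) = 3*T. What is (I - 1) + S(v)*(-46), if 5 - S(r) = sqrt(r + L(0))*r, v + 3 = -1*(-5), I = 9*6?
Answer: -177 + 92*sqrt(2) ≈ -46.892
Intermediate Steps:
I = 54
v = 2 (v = -3 - 1*(-5) = -3 + 5 = 2)
S(r) = 5 - r**(3/2) (S(r) = 5 - sqrt(r + 3*0)*r = 5 - sqrt(r + 0)*r = 5 - sqrt(r)*r = 5 - r**(3/2))
(I - 1) + S(v)*(-46) = (54 - 1) + (5 - 2**(3/2))*(-46) = 53 + (5 - 2*sqrt(2))*(-46) = 53 + (-230 + 92*sqrt(2)) = -177 + 92*sqrt(2)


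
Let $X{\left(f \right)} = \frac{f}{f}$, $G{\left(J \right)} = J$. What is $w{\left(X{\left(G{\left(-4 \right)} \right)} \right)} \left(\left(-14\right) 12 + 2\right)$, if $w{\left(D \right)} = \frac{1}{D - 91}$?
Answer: $\frac{83}{45} \approx 1.8444$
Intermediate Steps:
$X{\left(f \right)} = 1$
$w{\left(D \right)} = \frac{1}{-91 + D}$
$w{\left(X{\left(G{\left(-4 \right)} \right)} \right)} \left(\left(-14\right) 12 + 2\right) = \frac{\left(-14\right) 12 + 2}{-91 + 1} = \frac{-168 + 2}{-90} = \left(- \frac{1}{90}\right) \left(-166\right) = \frac{83}{45}$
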